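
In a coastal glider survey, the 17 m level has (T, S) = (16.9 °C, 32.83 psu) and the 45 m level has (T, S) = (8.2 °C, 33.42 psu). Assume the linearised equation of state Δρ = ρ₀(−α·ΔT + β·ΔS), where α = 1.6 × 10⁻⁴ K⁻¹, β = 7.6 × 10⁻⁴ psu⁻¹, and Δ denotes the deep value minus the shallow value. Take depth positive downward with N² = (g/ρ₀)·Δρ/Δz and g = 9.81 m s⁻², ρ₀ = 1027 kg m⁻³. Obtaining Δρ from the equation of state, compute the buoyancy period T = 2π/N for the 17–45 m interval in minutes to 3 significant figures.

4.12 min

ΔT = -8.7 K, ΔS = +0.59 psu (deep − shallow).
Δρ/ρ₀ = −αΔT + βΔS = 1.392 × 10⁻³ + 4.484 × 10⁻⁴ = 1.8404 × 10⁻³, so Δρ ≈ 1.890 kg m⁻³.
N² = (g/ρ₀)·Δρ/Δz = g·(Δρ/ρ₀)/Δz = 9.81 × 1.8404 × 10⁻³ / 28 = 6.4480 × 10⁻⁴ s⁻².
N = √(6.4480 × 10⁻⁴) = 0.025393 rad s⁻¹ → T = 2π/N = 247.44 s = 4.1240 min ≈ 4.12 min.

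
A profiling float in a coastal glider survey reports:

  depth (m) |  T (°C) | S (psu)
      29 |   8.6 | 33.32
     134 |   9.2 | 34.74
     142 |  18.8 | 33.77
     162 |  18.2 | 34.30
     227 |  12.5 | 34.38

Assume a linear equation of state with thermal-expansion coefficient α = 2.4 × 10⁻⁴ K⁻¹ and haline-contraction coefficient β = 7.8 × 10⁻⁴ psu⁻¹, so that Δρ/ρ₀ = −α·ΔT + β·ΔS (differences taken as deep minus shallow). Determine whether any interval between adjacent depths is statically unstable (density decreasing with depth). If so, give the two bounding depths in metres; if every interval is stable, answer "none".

Evaluate Δρ/ρ₀ = −αΔT + βΔS across each adjacent pair:
  29–134 m: −αΔT+βΔS = −(2.4 × 10⁻⁴)(+0.6)+(7.8 × 10⁻⁴)(+1.42) = 9.6 × 10⁻⁴ → stable
  134–142 m: −αΔT+βΔS = −(2.4 × 10⁻⁴)(+9.6)+(7.8 × 10⁻⁴)(-0.97) = -3.1 × 10⁻³ → UNSTABLE
  142–162 m: −αΔT+βΔS = −(2.4 × 10⁻⁴)(-0.6)+(7.8 × 10⁻⁴)(+0.53) = 5.6 × 10⁻⁴ → stable
  162–227 m: −αΔT+βΔS = −(2.4 × 10⁻⁴)(-5.7)+(7.8 × 10⁻⁴)(+0.08) = 1.4 × 10⁻³ → stable
The 134–142 m interval has Δρ < 0: lighter water underlies denser water.

134–142 m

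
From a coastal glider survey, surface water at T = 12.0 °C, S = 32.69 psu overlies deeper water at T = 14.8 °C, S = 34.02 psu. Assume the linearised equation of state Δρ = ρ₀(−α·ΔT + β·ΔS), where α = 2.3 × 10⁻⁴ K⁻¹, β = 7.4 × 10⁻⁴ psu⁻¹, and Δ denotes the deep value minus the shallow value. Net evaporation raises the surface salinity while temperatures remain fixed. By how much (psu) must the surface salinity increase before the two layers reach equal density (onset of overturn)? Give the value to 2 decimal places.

0.46 psu

Neutral buoyancy requires −α(T_deep − T_surf) + β(S_deep − S_surf′) = 0.
S_surf′ = S_deep − (α/β)·ΔT = 34.02 − (2.3 × 10⁻⁴/7.4 × 10⁻⁴)·(+2.8) = 33.1497 psu.
Increase required: 33.1497 − 32.69 = 0.4597 psu.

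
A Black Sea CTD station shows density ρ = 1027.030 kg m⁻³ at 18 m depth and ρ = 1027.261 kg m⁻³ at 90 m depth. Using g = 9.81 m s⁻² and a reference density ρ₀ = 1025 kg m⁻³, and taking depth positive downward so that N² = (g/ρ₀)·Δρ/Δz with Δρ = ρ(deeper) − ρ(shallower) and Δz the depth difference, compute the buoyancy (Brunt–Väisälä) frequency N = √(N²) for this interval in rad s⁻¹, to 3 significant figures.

Δρ = 1027.261 − 1027.030 = 0.231 kg m⁻³ over Δz = 90 − 18 = 72 m.
N² = (9.81/1025) × (0.231/72) = 3.0706 × 10⁻⁵ s⁻².
N = √(3.0706 × 10⁻⁵) = 5.5413 × 10⁻³ rad s⁻¹ ≈ 5.54 × 10⁻³ rad s⁻¹.

5.54 × 10⁻³ rad s⁻¹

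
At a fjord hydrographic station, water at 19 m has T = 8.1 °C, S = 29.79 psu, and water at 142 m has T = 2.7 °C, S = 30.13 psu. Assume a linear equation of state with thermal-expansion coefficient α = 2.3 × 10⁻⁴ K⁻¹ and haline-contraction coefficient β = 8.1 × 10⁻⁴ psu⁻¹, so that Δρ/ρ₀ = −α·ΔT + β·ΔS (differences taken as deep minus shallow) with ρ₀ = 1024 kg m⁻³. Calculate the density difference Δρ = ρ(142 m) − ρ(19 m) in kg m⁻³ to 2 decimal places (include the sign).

ΔT = -5.4 K, ΔS = +0.34 psu (deep − shallow).
Δρ/ρ₀ = −(2.3 × 10⁻⁴)(-5.4) + (8.1 × 10⁻⁴)(+0.34) = 1.5174 × 10⁻³.
Δρ = 1024 × (1.5174 × 10⁻³) = +1.55 kg m⁻³.
Positive Δρ: denser below, stable.

+1.55 kg m⁻³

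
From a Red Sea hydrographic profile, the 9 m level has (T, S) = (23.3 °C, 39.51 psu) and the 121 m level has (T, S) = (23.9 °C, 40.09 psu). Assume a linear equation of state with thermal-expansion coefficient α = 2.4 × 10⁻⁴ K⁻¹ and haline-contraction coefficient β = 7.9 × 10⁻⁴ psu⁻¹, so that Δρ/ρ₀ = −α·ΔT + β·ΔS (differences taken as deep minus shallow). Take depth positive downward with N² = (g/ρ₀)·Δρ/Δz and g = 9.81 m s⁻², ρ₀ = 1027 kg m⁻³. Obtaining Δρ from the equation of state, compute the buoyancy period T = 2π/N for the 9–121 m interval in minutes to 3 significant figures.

20.0 min

ΔT = +0.6 K, ΔS = +0.58 psu (deep − shallow).
Δρ/ρ₀ = −αΔT + βΔS = -1.44 × 10⁻⁴ + 4.582 × 10⁻⁴ = 3.142 × 10⁻⁴, so Δρ ≈ 0.3227 kg m⁻³.
N² = (g/ρ₀)·Δρ/Δz = g·(Δρ/ρ₀)/Δz = 9.81 × 3.142 × 10⁻⁴ / 112 = 2.7521 × 10⁻⁵ s⁻².
N = √(2.7521 × 10⁻⁵) = 5.2460 × 10⁻³ rad s⁻¹ → T = 2π/N = 1.1977 × 10³ s = 19.962 min ≈ 20.0 min.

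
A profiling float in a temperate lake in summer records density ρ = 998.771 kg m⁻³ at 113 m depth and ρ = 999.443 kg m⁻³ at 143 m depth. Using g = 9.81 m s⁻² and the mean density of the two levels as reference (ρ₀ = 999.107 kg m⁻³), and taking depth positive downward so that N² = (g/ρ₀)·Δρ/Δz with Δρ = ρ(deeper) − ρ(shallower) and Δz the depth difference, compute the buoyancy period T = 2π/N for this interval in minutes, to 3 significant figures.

Δρ = 999.443 − 998.771 = 0.672 kg m⁻³ over Δz = 143 − 113 = 30 m.
N² = (9.81/999.107) × (0.672/30) = 2.1994 × 10⁻⁴ s⁻².
N = √(2.1994 × 10⁻⁴) = 0.014830 rad s⁻¹, so T = 2π/N = 423.68 s = 7.0613 min ≈ 7.06 min.
Since Δρ > 0 the layer is stably stratified.

7.06 min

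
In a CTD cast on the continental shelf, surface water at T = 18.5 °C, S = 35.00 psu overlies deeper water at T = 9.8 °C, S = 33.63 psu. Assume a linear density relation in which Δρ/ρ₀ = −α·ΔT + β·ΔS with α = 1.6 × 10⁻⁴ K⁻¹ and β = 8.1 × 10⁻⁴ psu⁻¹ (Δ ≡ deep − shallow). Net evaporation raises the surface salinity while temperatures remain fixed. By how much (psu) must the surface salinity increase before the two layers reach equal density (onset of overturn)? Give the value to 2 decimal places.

Neutral buoyancy requires −α(T_deep − T_surf) + β(S_deep − S_surf′) = 0.
S_surf′ = S_deep − (α/β)·ΔT = 33.63 − (1.6 × 10⁻⁴/8.1 × 10⁻⁴)·(-8.7) = 35.3485 psu.
Increase required: 35.3485 − 35.00 = 0.3485 psu.

0.35 psu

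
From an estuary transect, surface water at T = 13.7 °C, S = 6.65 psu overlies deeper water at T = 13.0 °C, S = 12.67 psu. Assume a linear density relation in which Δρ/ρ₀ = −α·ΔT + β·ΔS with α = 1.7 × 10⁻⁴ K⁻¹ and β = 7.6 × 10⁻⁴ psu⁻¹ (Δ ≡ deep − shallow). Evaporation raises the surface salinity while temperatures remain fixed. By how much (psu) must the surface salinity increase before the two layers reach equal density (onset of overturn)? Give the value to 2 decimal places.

6.18 psu

Neutral buoyancy requires −α(T_deep − T_surf) + β(S_deep − S_surf′) = 0.
S_surf′ = S_deep − (α/β)·ΔT = 12.67 − (1.7 × 10⁻⁴/7.6 × 10⁻⁴)·(-0.7) = 12.8266 psu.
Increase required: 12.8266 − 6.65 = 6.1766 psu.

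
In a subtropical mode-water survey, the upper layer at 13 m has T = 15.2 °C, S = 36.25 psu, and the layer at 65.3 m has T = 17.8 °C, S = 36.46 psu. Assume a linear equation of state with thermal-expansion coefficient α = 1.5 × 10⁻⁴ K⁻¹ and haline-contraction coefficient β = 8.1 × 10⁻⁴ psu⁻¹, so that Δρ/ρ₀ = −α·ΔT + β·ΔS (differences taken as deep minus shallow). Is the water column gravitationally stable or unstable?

unstable

ΔT = 17.8 − 15.2 = +2.6 K and ΔS = 36.46 − 36.25 = +0.21 psu (deep − shallow).
−αΔT = -3.90 × 10⁻⁴; βΔS = 1.701 × 10⁻⁴; sum Δρ/ρ₀ = -2.199 × 10⁻⁴.
Δρ/ρ₀ < 0, so Δρ < 0: deeper water is lighter → statically unstable; the column would overturn.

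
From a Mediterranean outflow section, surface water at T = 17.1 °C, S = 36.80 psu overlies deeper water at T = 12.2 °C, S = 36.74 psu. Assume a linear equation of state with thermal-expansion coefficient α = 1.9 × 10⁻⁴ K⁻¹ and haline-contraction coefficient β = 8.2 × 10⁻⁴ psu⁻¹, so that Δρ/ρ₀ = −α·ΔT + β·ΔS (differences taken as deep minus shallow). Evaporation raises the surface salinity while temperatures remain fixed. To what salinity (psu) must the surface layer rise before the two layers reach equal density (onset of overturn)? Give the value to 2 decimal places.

37.88 psu

Neutral buoyancy requires −α(T_deep − T_surf) + β(S_deep − S_surf′) = 0.
S_surf′ = S_deep − (α/β)·ΔT = 36.74 − (1.9 × 10⁻⁴/8.2 × 10⁻⁴)·(-4.9) = 37.8754 psu.
Increase required: 37.8754 − 36.80 = 1.0754 psu.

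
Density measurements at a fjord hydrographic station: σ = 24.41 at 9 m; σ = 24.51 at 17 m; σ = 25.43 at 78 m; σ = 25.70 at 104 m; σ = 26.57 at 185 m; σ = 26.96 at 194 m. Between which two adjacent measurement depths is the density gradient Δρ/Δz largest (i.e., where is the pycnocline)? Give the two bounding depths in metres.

Compute the density gradient over each adjacent pair:
  9–17 m: Δρ/Δz = 0.10/8 = 0.013 kg m⁻⁴
  17–78 m: Δρ/Δz = 0.92/61 = 0.015 kg m⁻⁴
  78–104 m: Δρ/Δz = 0.27/26 = 0.010 kg m⁻⁴
  104–185 m: Δρ/Δz = 0.87/81 = 0.011 kg m⁻⁴
  185–194 m: Δρ/Δz = 0.39/9 = 0.043 kg m⁻⁴
The largest gradient is in the 185–194 m interval — the pycnocline.

185–194 m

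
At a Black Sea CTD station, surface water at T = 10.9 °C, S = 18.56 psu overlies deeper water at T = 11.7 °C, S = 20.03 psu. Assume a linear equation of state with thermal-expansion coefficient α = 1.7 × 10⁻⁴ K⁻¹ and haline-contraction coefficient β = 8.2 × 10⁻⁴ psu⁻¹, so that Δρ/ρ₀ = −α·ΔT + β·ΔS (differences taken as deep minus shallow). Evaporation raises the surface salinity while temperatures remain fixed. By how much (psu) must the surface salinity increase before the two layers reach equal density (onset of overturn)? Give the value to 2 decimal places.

1.30 psu

Neutral buoyancy requires −α(T_deep − T_surf) + β(S_deep − S_surf′) = 0.
S_surf′ = S_deep − (α/β)·ΔT = 20.03 − (1.7 × 10⁻⁴/8.2 × 10⁻⁴)·(+0.8) = 19.8641 psu.
Increase required: 19.8641 − 18.56 = 1.3041 psu.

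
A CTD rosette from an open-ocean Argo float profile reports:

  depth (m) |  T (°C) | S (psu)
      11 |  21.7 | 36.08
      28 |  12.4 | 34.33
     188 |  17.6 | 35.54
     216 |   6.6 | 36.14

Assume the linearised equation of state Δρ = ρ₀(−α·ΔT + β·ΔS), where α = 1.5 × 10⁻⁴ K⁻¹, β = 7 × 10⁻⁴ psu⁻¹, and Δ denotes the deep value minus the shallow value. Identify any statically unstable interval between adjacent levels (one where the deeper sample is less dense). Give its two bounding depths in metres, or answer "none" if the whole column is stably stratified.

Evaluate Δρ/ρ₀ = −αΔT + βΔS across each adjacent pair:
  11–28 m: −αΔT+βΔS = −(1.5 × 10⁻⁴)(-9.3)+(7 × 10⁻⁴)(-1.75) = 1.7 × 10⁻⁴ → stable
  28–188 m: −αΔT+βΔS = −(1.5 × 10⁻⁴)(+5.2)+(7 × 10⁻⁴)(+1.21) = 6.7 × 10⁻⁵ → stable
  188–216 m: −αΔT+βΔS = −(1.5 × 10⁻⁴)(-11.0)+(7 × 10⁻⁴)(+0.60) = 2.1 × 10⁻³ → stable
Every interval has Δρ > 0: the column is stably stratified throughout.

none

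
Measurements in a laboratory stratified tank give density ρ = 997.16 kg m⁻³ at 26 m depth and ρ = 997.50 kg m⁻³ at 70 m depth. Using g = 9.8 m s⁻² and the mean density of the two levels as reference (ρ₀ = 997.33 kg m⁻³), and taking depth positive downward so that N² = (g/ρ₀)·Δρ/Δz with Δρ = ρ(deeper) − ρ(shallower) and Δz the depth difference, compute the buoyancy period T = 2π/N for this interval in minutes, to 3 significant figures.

12.0 min

Δρ = 997.50 − 997.16 = 0.34 kg m⁻³ over Δz = 70 − 26 = 44 m.
N² = (9.8/997.33) × (0.34/44) = 7.5930 × 10⁻⁵ s⁻².
N = √(7.5930 × 10⁻⁵) = 8.7138 × 10⁻³ rad s⁻¹, so T = 2π/N = 721.06 s = 12.018 min ≈ 12.0 min.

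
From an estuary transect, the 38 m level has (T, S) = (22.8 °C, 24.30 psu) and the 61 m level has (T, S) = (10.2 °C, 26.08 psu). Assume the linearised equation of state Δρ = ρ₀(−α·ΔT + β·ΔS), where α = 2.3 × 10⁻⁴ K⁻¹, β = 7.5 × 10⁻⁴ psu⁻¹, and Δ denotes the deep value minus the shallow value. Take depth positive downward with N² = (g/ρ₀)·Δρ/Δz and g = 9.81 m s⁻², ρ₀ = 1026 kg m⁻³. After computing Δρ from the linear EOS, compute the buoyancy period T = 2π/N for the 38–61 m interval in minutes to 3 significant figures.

ΔT = -12.6 K, ΔS = +1.78 psu (deep − shallow).
Δρ/ρ₀ = −αΔT + βΔS = 2.898 × 10⁻³ + 1.335 × 10⁻³ = 4.233 × 10⁻³, so Δρ ≈ 4.343 kg m⁻³.
N² = (g/ρ₀)·Δρ/Δz = g·(Δρ/ρ₀)/Δz = 9.81 × 4.233 × 10⁻³ / 23 = 1.8055 × 10⁻³ s⁻².
N = √(1.8055 × 10⁻³) = 0.042491 rad s⁻¹ → T = 2π/N = 147.87 s = 2.4645 min ≈ 2.46 min.

2.46 min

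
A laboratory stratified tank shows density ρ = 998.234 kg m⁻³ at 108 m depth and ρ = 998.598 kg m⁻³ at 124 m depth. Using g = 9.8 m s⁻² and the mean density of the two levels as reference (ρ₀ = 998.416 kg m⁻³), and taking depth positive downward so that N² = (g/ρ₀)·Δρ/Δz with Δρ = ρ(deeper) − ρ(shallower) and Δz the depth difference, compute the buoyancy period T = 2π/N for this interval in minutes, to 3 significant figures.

7.01 min

Δρ = 998.598 − 998.234 = 0.364 kg m⁻³ over Δz = 124 − 108 = 16 m.
N² = (9.8/998.416) × (0.364/16) = 2.2330 × 10⁻⁴ s⁻².
N = √(2.2330 × 10⁻⁴) = 0.014943 rad s⁻¹, so T = 2π/N = 420.48 s = 7.0080 min ≈ 7.01 min.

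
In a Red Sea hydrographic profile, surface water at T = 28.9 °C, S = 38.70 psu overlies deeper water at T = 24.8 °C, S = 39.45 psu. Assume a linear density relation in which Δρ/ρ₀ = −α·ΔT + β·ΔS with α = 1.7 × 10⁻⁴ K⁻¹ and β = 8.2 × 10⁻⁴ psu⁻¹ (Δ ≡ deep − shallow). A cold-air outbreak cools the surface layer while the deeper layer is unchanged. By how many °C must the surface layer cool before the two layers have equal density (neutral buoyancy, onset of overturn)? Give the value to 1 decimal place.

7.7 °C

Neutral buoyancy requires Δρ = 0, i.e. −α(T_deep − T_surf′) + β(S_deep − S_surf) = 0.
T_surf′ = T_deep − (β/α)·ΔS = 24.8 − (8.2 × 10⁻⁴/1.7 × 10⁻⁴)·(+0.75) = 21.182 °C.
Cooling required: 28.9 − (21.182) = 7.718 °C.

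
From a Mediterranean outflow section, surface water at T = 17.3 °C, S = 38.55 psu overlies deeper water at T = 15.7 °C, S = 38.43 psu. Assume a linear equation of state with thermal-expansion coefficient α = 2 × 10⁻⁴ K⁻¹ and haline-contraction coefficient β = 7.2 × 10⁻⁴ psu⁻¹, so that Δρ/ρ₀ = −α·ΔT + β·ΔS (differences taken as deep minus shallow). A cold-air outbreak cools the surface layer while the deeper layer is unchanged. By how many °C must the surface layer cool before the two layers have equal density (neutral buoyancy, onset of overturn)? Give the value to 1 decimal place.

Neutral buoyancy requires Δρ = 0, i.e. −α(T_deep − T_surf′) + β(S_deep − S_surf) = 0.
T_surf′ = T_deep − (β/α)·ΔS = 15.7 − (7.2 × 10⁻⁴/2 × 10⁻⁴)·(-0.12) = 16.132 °C.
Cooling required: 17.3 − (16.132) = 1.168 °C.

1.2 °C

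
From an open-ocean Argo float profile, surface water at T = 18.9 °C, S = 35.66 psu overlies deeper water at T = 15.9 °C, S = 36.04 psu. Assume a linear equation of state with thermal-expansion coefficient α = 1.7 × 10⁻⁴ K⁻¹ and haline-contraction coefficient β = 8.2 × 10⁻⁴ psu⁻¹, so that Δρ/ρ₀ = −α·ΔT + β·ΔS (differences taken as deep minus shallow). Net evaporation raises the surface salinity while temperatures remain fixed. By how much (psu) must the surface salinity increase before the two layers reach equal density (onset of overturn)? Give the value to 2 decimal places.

Neutral buoyancy requires −α(T_deep − T_surf) + β(S_deep − S_surf′) = 0.
S_surf′ = S_deep − (α/β)·ΔT = 36.04 − (1.7 × 10⁻⁴/8.2 × 10⁻⁴)·(-3.0) = 36.6620 psu.
Increase required: 36.6620 − 35.66 = 1.0020 psu.

1.00 psu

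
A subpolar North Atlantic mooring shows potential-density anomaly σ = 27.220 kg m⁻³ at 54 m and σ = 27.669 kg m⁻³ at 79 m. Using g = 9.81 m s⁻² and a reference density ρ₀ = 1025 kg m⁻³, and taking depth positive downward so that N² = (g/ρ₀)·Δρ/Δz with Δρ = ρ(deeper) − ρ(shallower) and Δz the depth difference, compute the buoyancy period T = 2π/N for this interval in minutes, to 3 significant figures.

7.99 min

Δρ = 1027.669 − 1027.220 = 0.449 kg m⁻³ over Δz = 79 − 54 = 25 m.
N² = (9.81/1025) × (0.449/25) = 1.7189 × 10⁻⁴ s⁻².
N = √(1.7189 × 10⁻⁴) = 0.013111 rad s⁻¹, so T = 2π/N = 479.23 s = 7.9872 min ≈ 7.99 min.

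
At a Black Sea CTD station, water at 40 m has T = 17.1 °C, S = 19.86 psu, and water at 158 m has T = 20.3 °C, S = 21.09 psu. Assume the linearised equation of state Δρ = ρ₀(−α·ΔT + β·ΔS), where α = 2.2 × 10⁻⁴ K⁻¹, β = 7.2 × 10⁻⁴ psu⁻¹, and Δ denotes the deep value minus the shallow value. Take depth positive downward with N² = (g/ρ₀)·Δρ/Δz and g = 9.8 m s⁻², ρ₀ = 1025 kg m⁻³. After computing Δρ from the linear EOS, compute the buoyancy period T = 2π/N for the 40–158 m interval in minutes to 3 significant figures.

ΔT = +3.2 K, ΔS = +1.23 psu (deep − shallow).
Δρ/ρ₀ = −αΔT + βΔS = -7.04 × 10⁻⁴ + 8.856 × 10⁻⁴ = 1.816 × 10⁻⁴, so Δρ ≈ 0.1861 kg m⁻³.
N² = (g/ρ₀)·Δρ/Δz = g·(Δρ/ρ₀)/Δz = 9.8 × 1.816 × 10⁻⁴ / 118 = 1.5082 × 10⁻⁵ s⁻².
N = √(1.5082 × 10⁻⁵) = 3.8836 × 10⁻³ rad s⁻¹ → T = 2π/N = 1.6179 × 10³ s = 26.965 min ≈ 27.0 min.

27.0 min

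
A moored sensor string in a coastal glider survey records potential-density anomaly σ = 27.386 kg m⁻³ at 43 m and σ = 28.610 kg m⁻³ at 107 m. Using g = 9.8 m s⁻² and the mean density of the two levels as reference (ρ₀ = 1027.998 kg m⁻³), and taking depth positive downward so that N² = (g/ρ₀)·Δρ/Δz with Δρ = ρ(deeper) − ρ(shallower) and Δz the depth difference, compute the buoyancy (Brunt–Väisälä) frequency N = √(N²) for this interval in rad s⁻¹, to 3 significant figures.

Δρ = 1028.610 − 1027.386 = 1.224 kg m⁻³ over Δz = 107 − 43 = 64 m.
N² = (9.8/1027.998) × (1.224/64) = 1.8232 × 10⁻⁴ s⁻².
N = √(1.8232 × 10⁻⁴) = 0.013503 rad s⁻¹ ≈ 0.0135 rad s⁻¹.

0.0135 rad s⁻¹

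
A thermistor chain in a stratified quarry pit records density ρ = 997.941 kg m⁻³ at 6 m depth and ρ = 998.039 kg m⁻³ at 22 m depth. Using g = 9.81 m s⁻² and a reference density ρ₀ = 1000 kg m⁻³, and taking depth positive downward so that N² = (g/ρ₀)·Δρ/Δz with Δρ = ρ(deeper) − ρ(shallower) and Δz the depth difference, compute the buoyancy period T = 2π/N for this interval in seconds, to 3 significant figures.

811 s

Δρ = 998.039 − 997.941 = 0.098 kg m⁻³ over Δz = 22 − 6 = 16 m.
N² = (9.81/1000) × (0.098/16) = 6.0086 × 10⁻⁵ s⁻².
N = √(6.0086 × 10⁻⁵) = 7.7515 × 10⁻³ rad s⁻¹, so T = 2π/N = 810.58 s ≈ 811 s.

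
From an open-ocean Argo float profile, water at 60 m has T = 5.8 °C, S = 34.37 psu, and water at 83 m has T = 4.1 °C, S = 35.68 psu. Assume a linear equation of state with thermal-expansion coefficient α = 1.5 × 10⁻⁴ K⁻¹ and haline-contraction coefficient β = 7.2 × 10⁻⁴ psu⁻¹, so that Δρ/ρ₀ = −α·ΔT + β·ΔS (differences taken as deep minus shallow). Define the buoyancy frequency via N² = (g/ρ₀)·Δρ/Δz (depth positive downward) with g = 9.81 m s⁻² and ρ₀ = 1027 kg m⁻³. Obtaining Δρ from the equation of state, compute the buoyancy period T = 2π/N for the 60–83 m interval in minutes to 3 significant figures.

4.63 min

ΔT = -1.7 K, ΔS = +1.31 psu (deep − shallow).
Δρ/ρ₀ = −αΔT + βΔS = 2.55 × 10⁻⁴ + 9.432 × 10⁻⁴ = 1.1982 × 10⁻³, so Δρ ≈ 1.231 kg m⁻³.
N² = (g/ρ₀)·Δρ/Δz = g·(Δρ/ρ₀)/Δz = 9.81 × 1.1982 × 10⁻³ / 23 = 5.1106 × 10⁻⁴ s⁻².
N = √(5.1106 × 10⁻⁴) = 0.022607 rad s⁻¹ → T = 2π/N = 277.93 s = 4.6322 min ≈ 4.63 min.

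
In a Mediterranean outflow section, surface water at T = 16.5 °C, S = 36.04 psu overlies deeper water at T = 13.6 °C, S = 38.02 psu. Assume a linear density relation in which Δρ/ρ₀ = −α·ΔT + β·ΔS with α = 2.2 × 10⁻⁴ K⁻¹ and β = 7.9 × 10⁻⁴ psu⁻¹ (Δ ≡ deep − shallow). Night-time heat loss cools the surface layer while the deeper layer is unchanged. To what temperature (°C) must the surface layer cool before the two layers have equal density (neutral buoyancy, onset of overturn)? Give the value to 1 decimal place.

Neutral buoyancy requires Δρ = 0, i.e. −α(T_deep − T_surf′) + β(S_deep − S_surf) = 0.
T_surf′ = T_deep − (β/α)·ΔS = 13.6 − (7.9 × 10⁻⁴/2.2 × 10⁻⁴)·(+1.98) = 6.490 °C.
Cooling required: 16.5 − (6.490) = 10.010 °C.

6.5 °C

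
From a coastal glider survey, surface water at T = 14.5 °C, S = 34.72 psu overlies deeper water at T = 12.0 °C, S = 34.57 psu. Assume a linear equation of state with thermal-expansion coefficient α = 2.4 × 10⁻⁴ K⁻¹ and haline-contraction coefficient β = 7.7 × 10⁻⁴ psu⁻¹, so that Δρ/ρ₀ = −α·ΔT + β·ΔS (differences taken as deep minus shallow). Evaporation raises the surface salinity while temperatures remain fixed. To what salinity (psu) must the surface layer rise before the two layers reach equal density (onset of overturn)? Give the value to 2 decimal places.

35.35 psu

Neutral buoyancy requires −α(T_deep − T_surf) + β(S_deep − S_surf′) = 0.
S_surf′ = S_deep − (α/β)·ΔT = 34.57 − (2.4 × 10⁻⁴/7.7 × 10⁻⁴)·(-2.5) = 35.3492 psu.
Increase required: 35.3492 − 34.72 = 0.6292 psu.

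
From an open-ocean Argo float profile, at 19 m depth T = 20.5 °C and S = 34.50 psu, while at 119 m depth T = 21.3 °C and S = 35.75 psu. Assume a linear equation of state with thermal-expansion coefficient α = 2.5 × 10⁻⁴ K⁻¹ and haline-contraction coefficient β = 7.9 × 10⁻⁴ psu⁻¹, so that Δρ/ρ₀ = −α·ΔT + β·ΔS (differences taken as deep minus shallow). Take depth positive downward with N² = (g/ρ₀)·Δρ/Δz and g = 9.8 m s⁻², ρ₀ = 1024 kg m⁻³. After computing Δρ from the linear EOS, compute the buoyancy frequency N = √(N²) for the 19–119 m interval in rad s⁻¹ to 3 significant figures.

ΔT = +0.8 K, ΔS = +1.25 psu (deep − shallow).
Δρ/ρ₀ = −αΔT + βΔS = -2.00 × 10⁻⁴ + 9.875 × 10⁻⁴ = 7.875 × 10⁻⁴, so Δρ ≈ 0.8064 kg m⁻³.
N² = (g/ρ₀)·Δρ/Δz = g·(Δρ/ρ₀)/Δz = 9.8 × 7.875 × 10⁻⁴ / 100 = 7.7175 × 10⁻⁵ s⁻².
N = √(7.7175 × 10⁻⁵) = 8.7849 × 10⁻³ rad s⁻¹ ≈ 8.78 × 10⁻³ rad s⁻¹.

8.78 × 10⁻³ rad s⁻¹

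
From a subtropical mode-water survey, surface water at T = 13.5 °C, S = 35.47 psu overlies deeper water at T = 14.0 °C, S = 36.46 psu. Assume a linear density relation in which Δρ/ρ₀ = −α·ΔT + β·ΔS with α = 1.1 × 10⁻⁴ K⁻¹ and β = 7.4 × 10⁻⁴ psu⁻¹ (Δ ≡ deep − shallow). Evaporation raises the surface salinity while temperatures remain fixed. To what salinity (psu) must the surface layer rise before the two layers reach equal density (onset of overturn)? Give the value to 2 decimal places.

Neutral buoyancy requires −α(T_deep − T_surf) + β(S_deep − S_surf′) = 0.
S_surf′ = S_deep − (α/β)·ΔT = 36.46 − (1.1 × 10⁻⁴/7.4 × 10⁻⁴)·(+0.5) = 36.3857 psu.
Increase required: 36.3857 − 35.47 = 0.9157 psu.

36.39 psu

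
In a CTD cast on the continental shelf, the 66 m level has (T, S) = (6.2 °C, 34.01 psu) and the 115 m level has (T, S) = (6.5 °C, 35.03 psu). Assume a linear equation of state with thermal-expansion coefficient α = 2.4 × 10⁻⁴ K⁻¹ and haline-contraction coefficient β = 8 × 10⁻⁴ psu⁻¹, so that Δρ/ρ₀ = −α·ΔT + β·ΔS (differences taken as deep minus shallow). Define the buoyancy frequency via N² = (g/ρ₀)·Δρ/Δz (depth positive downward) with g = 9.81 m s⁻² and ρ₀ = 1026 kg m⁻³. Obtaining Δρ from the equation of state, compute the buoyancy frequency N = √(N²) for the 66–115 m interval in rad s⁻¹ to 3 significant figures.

ΔT = +0.3 K, ΔS = +1.02 psu (deep − shallow).
Δρ/ρ₀ = −αΔT + βΔS = -7.20 × 10⁻⁵ + 8.16 × 10⁻⁴ = 7.44 × 10⁻⁴, so Δρ ≈ 0.7633 kg m⁻³.
N² = (g/ρ₀)·Δρ/Δz = g·(Δρ/ρ₀)/Δz = 9.81 × 7.44 × 10⁻⁴ / 49 = 1.4895 × 10⁻⁴ s⁻².
N = √(1.4895 × 10⁻⁴) = 0.012205 rad s⁻¹ ≈ 0.0122 rad s⁻¹.

0.0122 rad s⁻¹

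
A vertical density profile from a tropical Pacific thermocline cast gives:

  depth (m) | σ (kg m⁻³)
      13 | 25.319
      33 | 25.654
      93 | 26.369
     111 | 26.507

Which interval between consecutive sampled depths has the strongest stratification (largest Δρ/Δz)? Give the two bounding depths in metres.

13–33 m

Compute the density gradient over each adjacent pair:
  13–33 m: Δρ/Δz = 0.335/20 = 0.017 kg m⁻⁴
  33–93 m: Δρ/Δz = 0.715/60 = 0.012 kg m⁻⁴
  93–111 m: Δρ/Δz = 0.138/18 = 7.7 × 10⁻³ kg m⁻⁴
The largest gradient is in the 13–33 m interval — the pycnocline.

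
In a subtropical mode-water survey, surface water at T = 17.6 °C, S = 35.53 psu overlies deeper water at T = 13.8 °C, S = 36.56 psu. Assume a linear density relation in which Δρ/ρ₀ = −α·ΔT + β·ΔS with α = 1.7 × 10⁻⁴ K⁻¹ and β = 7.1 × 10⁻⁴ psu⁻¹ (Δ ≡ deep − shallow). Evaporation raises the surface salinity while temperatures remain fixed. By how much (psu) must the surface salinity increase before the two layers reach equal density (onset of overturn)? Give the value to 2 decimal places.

Neutral buoyancy requires −α(T_deep − T_surf) + β(S_deep − S_surf′) = 0.
S_surf′ = S_deep − (α/β)·ΔT = 36.56 − (1.7 × 10⁻⁴/7.1 × 10⁻⁴)·(-3.8) = 37.4699 psu.
Increase required: 37.4699 − 35.53 = 1.9399 psu.

1.94 psu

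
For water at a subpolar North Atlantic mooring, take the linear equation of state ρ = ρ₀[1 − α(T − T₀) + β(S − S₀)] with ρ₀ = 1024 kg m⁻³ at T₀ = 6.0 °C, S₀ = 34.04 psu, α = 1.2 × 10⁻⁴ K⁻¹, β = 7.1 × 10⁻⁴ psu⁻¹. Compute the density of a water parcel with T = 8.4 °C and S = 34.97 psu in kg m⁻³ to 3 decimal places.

T − T₀ = +2.4 K, S − S₀ = +0.93 psu.
Bracket = 1 − α·(+2.4) + β·(+0.93) = 1 + (3.723 × 10⁻⁴) = 1.0003723.
ρ = 1024 × 1.0003723 = 1024.381 kg m⁻³.

1024.381 kg m⁻³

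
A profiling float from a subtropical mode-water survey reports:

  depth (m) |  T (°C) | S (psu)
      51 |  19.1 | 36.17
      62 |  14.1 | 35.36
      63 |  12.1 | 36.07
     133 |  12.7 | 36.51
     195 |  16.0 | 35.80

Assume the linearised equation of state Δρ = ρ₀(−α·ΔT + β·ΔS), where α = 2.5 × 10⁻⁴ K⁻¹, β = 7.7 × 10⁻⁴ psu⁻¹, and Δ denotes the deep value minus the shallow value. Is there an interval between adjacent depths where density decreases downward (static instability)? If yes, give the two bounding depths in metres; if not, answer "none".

133–195 m

Evaluate Δρ/ρ₀ = −αΔT + βΔS across each adjacent pair:
  51–62 m: −αΔT+βΔS = −(2.5 × 10⁻⁴)(-5.0)+(7.7 × 10⁻⁴)(-0.81) = 6.3 × 10⁻⁴ → stable
  62–63 m: −αΔT+βΔS = −(2.5 × 10⁻⁴)(-2.0)+(7.7 × 10⁻⁴)(+0.71) = 1.0 × 10⁻³ → stable
  63–133 m: −αΔT+βΔS = −(2.5 × 10⁻⁴)(+0.6)+(7.7 × 10⁻⁴)(+0.44) = 1.9 × 10⁻⁴ → stable
  133–195 m: −αΔT+βΔS = −(2.5 × 10⁻⁴)(+3.3)+(7.7 × 10⁻⁴)(-0.71) = -1.4 × 10⁻³ → UNSTABLE
The 133–195 m interval has Δρ < 0: lighter water underlies denser water.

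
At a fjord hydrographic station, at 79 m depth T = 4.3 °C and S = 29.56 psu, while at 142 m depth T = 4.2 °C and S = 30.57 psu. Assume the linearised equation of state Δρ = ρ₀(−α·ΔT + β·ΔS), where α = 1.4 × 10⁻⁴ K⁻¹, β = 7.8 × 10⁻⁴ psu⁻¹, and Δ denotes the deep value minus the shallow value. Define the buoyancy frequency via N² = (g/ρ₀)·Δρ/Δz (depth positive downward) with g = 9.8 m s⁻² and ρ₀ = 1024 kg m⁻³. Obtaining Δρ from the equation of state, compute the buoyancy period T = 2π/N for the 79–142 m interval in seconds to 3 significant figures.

563 s

ΔT = -0.1 K, ΔS = +1.01 psu (deep − shallow).
Δρ/ρ₀ = −αΔT + βΔS = 1.40 × 10⁻⁵ + 7.878 × 10⁻⁴ = 8.018 × 10⁻⁴, so Δρ ≈ 0.8210 kg m⁻³.
N² = (g/ρ₀)·Δρ/Δz = g·(Δρ/ρ₀)/Δz = 9.8 × 8.018 × 10⁻⁴ / 63 = 1.2472 × 10⁻⁴ s⁻².
N = √(1.2472 × 10⁻⁴) = 0.011168 rad s⁻¹ → T = 2π/N = 562.61 s ≈ 563 s.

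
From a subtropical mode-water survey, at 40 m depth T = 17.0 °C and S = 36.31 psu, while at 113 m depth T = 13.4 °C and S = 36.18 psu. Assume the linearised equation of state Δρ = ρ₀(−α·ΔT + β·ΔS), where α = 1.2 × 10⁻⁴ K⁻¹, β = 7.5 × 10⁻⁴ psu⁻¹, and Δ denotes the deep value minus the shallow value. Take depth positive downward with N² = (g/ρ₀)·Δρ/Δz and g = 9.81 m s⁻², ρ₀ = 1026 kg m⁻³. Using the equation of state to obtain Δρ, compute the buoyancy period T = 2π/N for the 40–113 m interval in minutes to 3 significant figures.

ΔT = -3.6 K, ΔS = -0.13 psu (deep − shallow).
Δρ/ρ₀ = −αΔT + βΔS = 4.32 × 10⁻⁴ − 9.75 × 10⁻⁵ = 3.345 × 10⁻⁴, so Δρ ≈ 0.3432 kg m⁻³.
N² = (g/ρ₀)·Δρ/Δz = g·(Δρ/ρ₀)/Δz = 9.81 × 3.345 × 10⁻⁴ / 73 = 4.4951 × 10⁻⁵ s⁻².
N = √(4.4951 × 10⁻⁵) = 6.7046 × 10⁻³ rad s⁻¹ → T = 2π/N = 937.15 s = 15.619 min ≈ 15.6 min.

15.6 min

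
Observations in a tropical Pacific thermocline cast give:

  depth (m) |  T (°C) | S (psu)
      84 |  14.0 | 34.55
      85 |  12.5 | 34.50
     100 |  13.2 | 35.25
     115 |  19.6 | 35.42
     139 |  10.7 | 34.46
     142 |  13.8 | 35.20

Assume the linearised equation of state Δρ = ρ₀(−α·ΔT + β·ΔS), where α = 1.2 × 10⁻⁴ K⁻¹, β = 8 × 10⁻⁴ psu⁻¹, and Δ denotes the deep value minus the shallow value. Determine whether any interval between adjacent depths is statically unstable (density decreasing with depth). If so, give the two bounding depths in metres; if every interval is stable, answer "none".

Evaluate Δρ/ρ₀ = −αΔT + βΔS across each adjacent pair:
  84–85 m: −αΔT+βΔS = −(1.2 × 10⁻⁴)(-1.5)+(8 × 10⁻⁴)(-0.05) = 1.4 × 10⁻⁴ → stable
  85–100 m: −αΔT+βΔS = −(1.2 × 10⁻⁴)(+0.7)+(8 × 10⁻⁴)(+0.75) = 5.2 × 10⁻⁴ → stable
  100–115 m: −αΔT+βΔS = −(1.2 × 10⁻⁴)(+6.4)+(8 × 10⁻⁴)(+0.17) = -6.3 × 10⁻⁴ → UNSTABLE
  115–139 m: −αΔT+βΔS = −(1.2 × 10⁻⁴)(-8.9)+(8 × 10⁻⁴)(-0.96) = 3.0 × 10⁻⁴ → stable
  139–142 m: −αΔT+βΔS = −(1.2 × 10⁻⁴)(+3.1)+(8 × 10⁻⁴)(+0.74) = 2.2 × 10⁻⁴ → stable
The 100–115 m interval has Δρ < 0: lighter water underlies denser water.

100–115 m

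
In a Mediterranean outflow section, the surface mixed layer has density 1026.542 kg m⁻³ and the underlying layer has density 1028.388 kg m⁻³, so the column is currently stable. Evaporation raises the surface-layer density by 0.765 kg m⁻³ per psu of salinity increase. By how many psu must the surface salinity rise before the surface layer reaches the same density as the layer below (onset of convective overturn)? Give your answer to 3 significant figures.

2.41 psu

Density deficit of the surface layer: 1028.388 − 1026.542 = 1.846 kg m⁻³.
Required change = 1.846 / 0.765 = 2.41 psu.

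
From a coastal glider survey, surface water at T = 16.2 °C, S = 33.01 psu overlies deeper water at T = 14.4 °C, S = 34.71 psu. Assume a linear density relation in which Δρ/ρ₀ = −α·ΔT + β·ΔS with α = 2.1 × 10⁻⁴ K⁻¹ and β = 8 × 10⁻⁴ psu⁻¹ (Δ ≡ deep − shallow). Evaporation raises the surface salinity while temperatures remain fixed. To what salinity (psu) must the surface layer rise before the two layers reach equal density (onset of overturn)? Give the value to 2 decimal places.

35.18 psu

Neutral buoyancy requires −α(T_deep − T_surf) + β(S_deep − S_surf′) = 0.
S_surf′ = S_deep − (α/β)·ΔT = 34.71 − (2.1 × 10⁻⁴/8 × 10⁻⁴)·(-1.8) = 35.1825 psu.
Increase required: 35.1825 − 33.01 = 2.1725 psu.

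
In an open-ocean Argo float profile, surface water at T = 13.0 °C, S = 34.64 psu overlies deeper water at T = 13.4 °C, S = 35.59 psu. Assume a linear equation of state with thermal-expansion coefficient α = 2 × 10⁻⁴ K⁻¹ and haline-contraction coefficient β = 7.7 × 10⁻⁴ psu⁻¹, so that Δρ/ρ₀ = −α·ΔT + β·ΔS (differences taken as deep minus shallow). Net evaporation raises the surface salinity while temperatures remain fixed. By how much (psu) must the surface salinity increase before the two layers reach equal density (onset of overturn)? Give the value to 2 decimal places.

0.85 psu

Neutral buoyancy requires −α(T_deep − T_surf) + β(S_deep − S_surf′) = 0.
S_surf′ = S_deep − (α/β)·ΔT = 35.59 − (2 × 10⁻⁴/7.7 × 10⁻⁴)·(+0.4) = 35.4861 psu.
Increase required: 35.4861 − 34.64 = 0.8461 psu.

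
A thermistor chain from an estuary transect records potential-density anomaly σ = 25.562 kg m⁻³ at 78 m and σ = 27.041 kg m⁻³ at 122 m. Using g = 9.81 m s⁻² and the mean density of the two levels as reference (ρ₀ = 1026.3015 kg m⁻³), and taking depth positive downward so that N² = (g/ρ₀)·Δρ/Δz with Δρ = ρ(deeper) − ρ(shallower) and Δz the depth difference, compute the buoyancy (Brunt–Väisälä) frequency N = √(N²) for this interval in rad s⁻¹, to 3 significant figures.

Δρ = 1027.041 − 1025.562 = 1.479 kg m⁻³ over Δz = 122 − 78 = 44 m.
N² = (9.81/1026.3015) × (1.479/44) = 3.2130 × 10⁻⁴ s⁻².
N = √(3.2130 × 10⁻⁴) = 0.017925 rad s⁻¹ ≈ 0.0179 rad s⁻¹.

0.0179 rad s⁻¹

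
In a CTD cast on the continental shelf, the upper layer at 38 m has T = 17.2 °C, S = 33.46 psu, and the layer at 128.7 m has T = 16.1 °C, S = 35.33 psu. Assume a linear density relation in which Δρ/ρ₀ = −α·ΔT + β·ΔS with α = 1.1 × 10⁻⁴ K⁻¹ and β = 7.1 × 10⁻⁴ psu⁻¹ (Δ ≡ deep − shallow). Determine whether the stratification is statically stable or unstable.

stable

ΔT = 16.1 − 17.2 = -1.1 K and ΔS = 35.33 − 33.46 = +1.87 psu (deep − shallow).
−αΔT = 1.21 × 10⁻⁴; βΔS = 1.3277 × 10⁻³; sum Δρ/ρ₀ = 1.4487 × 10⁻³.
Δρ/ρ₀ > 0, so Δρ > 0: deeper water is denser → statically stable.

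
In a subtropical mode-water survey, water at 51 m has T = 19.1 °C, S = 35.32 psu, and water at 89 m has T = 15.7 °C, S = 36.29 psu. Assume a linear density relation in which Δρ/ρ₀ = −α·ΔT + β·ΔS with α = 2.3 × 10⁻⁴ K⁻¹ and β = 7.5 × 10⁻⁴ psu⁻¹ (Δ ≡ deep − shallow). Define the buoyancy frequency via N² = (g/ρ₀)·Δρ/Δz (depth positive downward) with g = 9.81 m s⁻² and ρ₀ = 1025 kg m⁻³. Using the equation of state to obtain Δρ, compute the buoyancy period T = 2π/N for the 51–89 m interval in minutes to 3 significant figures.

5.30 min

ΔT = -3.4 K, ΔS = +0.97 psu (deep − shallow).
Δρ/ρ₀ = −αΔT + βΔS = 7.82 × 10⁻⁴ + 7.275 × 10⁻⁴ = 1.5095 × 10⁻³, so Δρ ≈ 1.547 kg m⁻³.
N² = (g/ρ₀)·Δρ/Δz = g·(Δρ/ρ₀)/Δz = 9.81 × 1.5095 × 10⁻³ / 38 = 3.8969 × 10⁻⁴ s⁻².
N = √(3.8969 × 10⁻⁴) = 0.019741 rad s⁻¹ → T = 2π/N = 318.28 s = 5.3047 min ≈ 5.30 min.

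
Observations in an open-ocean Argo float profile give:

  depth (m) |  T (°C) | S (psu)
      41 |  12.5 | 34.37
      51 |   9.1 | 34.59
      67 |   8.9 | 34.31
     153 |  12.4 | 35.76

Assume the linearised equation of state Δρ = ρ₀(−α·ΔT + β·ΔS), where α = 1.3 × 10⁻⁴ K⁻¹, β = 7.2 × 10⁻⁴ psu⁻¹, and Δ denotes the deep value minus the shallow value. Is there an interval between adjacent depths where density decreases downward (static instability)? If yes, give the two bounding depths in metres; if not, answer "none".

51–67 m

Evaluate Δρ/ρ₀ = −αΔT + βΔS across each adjacent pair:
  41–51 m: −αΔT+βΔS = −(1.3 × 10⁻⁴)(-3.4)+(7.2 × 10⁻⁴)(+0.22) = 6.0 × 10⁻⁴ → stable
  51–67 m: −αΔT+βΔS = −(1.3 × 10⁻⁴)(-0.2)+(7.2 × 10⁻⁴)(-0.28) = -1.8 × 10⁻⁴ → UNSTABLE
  67–153 m: −αΔT+βΔS = −(1.3 × 10⁻⁴)(+3.5)+(7.2 × 10⁻⁴)(+1.45) = 5.9 × 10⁻⁴ → stable
The 51–67 m interval has Δρ < 0: lighter water underlies denser water.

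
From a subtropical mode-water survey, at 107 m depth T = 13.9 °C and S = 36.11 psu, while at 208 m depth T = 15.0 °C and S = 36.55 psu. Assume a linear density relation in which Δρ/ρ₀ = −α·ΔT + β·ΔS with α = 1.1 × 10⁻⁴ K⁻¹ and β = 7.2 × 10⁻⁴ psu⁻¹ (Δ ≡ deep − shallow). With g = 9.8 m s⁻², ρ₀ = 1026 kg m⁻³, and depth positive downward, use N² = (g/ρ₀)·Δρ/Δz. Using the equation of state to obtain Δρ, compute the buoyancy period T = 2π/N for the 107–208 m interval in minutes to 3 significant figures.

ΔT = +1.1 K, ΔS = +0.44 psu (deep − shallow).
Δρ/ρ₀ = −αΔT + βΔS = -1.21 × 10⁻⁴ + 3.168 × 10⁻⁴ = 1.958 × 10⁻⁴, so Δρ ≈ 0.2009 kg m⁻³.
N² = (g/ρ₀)·Δρ/Δz = g·(Δρ/ρ₀)/Δz = 9.8 × 1.958 × 10⁻⁴ / 101 = 1.8998 × 10⁻⁵ s⁻².
N = √(1.8998 × 10⁻⁵) = 4.3587 × 10⁻³ rad s⁻¹ → T = 2π/N = 1.4415 × 10³ s = 24.025 min ≈ 24.0 min.

24.0 min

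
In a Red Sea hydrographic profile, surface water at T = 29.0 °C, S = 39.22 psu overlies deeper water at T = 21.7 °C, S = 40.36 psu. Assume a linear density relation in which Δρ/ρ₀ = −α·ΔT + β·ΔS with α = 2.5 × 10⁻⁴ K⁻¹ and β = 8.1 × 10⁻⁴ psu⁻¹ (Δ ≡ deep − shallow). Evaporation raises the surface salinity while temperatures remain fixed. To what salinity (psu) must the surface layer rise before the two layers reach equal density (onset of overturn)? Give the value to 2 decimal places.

Neutral buoyancy requires −α(T_deep − T_surf) + β(S_deep − S_surf′) = 0.
S_surf′ = S_deep − (α/β)·ΔT = 40.36 − (2.5 × 10⁻⁴/8.1 × 10⁻⁴)·(-7.3) = 42.6131 psu.
Increase required: 42.6131 − 39.22 = 3.3931 psu.

42.61 psu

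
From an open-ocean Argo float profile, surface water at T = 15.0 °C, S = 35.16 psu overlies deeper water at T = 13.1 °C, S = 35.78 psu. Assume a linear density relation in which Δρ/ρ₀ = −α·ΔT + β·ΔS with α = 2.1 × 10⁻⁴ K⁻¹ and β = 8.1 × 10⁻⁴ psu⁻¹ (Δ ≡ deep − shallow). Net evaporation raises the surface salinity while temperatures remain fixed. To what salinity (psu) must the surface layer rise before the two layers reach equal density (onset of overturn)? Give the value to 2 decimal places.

36.27 psu

Neutral buoyancy requires −α(T_deep − T_surf) + β(S_deep − S_surf′) = 0.
S_surf′ = S_deep − (α/β)·ΔT = 35.78 − (2.1 × 10⁻⁴/8.1 × 10⁻⁴)·(-1.9) = 36.2726 psu.
Increase required: 36.2726 − 35.16 = 1.1126 psu.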